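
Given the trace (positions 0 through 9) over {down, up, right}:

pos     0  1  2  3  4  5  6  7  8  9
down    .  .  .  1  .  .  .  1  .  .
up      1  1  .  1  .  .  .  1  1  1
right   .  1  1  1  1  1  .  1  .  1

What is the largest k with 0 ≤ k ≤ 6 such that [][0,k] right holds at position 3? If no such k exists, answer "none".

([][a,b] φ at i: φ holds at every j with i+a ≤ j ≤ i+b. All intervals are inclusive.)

2

right must hold from j=3 onward; find where it first fails.
  j=3: holds
  j=4: holds
  j=5: holds
  j=6: fails
Holds on [3,5], so largest k = 2.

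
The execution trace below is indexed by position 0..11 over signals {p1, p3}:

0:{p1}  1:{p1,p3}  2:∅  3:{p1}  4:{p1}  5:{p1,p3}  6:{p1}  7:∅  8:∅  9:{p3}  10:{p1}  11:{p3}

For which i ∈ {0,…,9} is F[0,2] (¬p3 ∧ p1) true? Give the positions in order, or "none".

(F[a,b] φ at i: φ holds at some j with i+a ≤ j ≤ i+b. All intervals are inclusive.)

Evaluate at each i in [0,9]:
  i=0: ✓ (witness j=0)
  i=1: ✓ (witness j=3)
  i=2: ✓ (witness j=3)
  i=3: ✓ (witness j=3)
  i=4: ✓ (witness j=4)
  i=5: ✓ (witness j=6)
  i=6: ✓ (witness j=6)
  i=7: ✗ (none in [7,9])
  i=8: ✓ (witness j=10)
  i=9: ✓ (witness j=10)

0, 1, 2, 3, 4, 5, 6, 8, 9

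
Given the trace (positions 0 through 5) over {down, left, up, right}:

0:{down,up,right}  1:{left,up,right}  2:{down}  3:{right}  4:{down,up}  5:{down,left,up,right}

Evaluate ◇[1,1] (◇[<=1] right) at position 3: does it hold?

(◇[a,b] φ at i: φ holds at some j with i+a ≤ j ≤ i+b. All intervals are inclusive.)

Yes

Check ◇[<=1] right at each j in [4,4]:
  j=4: holds (witness at 5)
Found at j=4 → formula holds.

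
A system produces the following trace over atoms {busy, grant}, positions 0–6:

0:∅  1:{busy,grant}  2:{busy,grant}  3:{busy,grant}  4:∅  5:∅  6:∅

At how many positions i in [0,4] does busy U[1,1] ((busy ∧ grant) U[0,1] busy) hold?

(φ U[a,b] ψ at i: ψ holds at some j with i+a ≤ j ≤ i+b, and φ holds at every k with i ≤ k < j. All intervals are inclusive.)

Evaluate at each i in [0,4]:
  i=0: ✗ (lhs fails at k=0 before rhs at j=1)
  i=1: ✓ (rhs at j=2; lhs holds on [1,1])
  i=2: ✓ (rhs at j=3; lhs holds on [2,2])
  i=3: ✗ (no rhs in [4,4])
  i=4: ✗ (no rhs in [5,5])
Positions where it holds: {1, 2} → 2.

2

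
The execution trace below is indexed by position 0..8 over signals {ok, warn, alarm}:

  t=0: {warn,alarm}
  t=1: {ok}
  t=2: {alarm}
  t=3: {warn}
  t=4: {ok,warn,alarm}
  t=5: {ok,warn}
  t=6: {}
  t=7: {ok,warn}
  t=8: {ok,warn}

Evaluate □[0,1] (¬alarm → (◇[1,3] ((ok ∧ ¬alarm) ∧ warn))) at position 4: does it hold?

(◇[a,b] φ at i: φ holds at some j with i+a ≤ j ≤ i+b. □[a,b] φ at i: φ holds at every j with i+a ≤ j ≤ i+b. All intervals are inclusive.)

Check (¬alarm → (◇[1,3] ((ok ∧ ¬alarm) ∧ warn))) at every j in [4,5]:
  j=4: antecedent false → ✓
  j=5: antecedent true; consequent holds (witness at 7) → ✓
All positions satisfy it → formula holds.

Holds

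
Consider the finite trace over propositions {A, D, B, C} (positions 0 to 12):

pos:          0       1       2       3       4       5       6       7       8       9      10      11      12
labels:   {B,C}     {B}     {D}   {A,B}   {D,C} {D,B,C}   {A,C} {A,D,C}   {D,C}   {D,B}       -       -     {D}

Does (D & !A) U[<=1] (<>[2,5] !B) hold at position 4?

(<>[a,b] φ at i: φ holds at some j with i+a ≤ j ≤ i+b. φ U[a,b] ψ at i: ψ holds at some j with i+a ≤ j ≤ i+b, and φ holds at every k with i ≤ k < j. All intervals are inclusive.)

Need some j in [4,5] with <>[2,5] !B, and (D & !A) at every k in [4,j-1].
  j=4: <>[2,5] !B holds; no prefix to check → satisfied.

Holds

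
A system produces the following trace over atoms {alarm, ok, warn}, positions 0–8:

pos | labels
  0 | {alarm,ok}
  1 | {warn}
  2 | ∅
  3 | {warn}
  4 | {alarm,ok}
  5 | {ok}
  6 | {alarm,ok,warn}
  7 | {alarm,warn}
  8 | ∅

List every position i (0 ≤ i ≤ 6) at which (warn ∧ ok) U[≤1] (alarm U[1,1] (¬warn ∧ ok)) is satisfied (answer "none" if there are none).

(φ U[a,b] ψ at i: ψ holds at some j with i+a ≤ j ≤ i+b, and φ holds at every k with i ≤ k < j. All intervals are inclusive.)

4

Evaluate at each i in [0,6]:
  i=0: ✗ (no rhs in [0,1])
  i=1: ✗ (no rhs in [1,2])
  i=2: ✗ (no rhs in [2,3])
  i=3: ✗ (lhs fails at k=3 before rhs at j=4)
  i=4: ✓ (rhs at j=4)
  i=5: ✗ (no rhs in [5,6])
  i=6: ✗ (no rhs in [6,7])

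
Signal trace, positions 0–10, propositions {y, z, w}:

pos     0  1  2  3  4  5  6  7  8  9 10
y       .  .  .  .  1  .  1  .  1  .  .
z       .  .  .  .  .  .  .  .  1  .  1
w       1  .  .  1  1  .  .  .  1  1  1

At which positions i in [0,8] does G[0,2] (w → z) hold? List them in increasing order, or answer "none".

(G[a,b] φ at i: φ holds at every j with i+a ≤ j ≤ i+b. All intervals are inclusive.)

Evaluate at each i in [0,8]:
  i=0: ✗ (fails at j=0)
  i=1: ✗ (fails at j=3)
  i=2: ✗ (fails at j=3)
  i=3: ✗ (fails at j=3)
  i=4: ✗ (fails at j=4)
  i=5: ✓ (all of [5,7])
  i=6: ✓ (all of [6,8])
  i=7: ✗ (fails at j=9)
  i=8: ✗ (fails at j=9)

5, 6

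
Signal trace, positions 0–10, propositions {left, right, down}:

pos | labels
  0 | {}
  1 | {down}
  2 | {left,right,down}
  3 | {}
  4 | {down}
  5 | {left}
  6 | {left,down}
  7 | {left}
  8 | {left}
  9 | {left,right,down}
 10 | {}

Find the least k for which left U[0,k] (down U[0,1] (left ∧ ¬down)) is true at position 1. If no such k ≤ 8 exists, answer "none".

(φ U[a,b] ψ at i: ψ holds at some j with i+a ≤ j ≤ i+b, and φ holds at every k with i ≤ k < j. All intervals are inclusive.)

Need earliest j ≥ 1 with (down U[0,1] (left ∧ ¬down)), and left at every k in [1,j-1].
  j=1: rhs fails.
  j=2: rhs fails.
  j=3: rhs fails.
  j=4: rhs holds but lhs fails at k=1.
  j=5: rhs holds but lhs fails at k=1.
  j=6: rhs holds but lhs fails at k=1.
  j=7: rhs holds but lhs fails at k=1.
  j=8: rhs holds but lhs fails at k=1.
  j=9: rhs fails.
No witness within the range → none.

none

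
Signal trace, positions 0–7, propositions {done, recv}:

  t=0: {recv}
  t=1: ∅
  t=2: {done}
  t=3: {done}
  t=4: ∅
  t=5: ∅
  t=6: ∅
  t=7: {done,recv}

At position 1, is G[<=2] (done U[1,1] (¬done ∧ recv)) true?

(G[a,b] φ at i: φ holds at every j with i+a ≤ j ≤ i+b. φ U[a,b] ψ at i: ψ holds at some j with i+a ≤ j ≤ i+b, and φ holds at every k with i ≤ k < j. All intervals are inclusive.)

Check (done U[1,1] (¬done ∧ recv)) at every j in [1,3]:
  j=1: fails
  j=2: fails
  j=3: fails
Fails at j=1 → formula fails.

No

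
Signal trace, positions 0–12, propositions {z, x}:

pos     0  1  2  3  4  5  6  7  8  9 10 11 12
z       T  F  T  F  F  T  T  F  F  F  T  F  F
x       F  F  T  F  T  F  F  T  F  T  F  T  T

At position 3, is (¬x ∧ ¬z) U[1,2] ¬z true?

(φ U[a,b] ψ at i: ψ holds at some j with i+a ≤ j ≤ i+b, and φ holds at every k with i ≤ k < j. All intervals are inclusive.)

Need some j in [4,5] with ¬z, and (¬x ∧ ¬z) at every k in [3,j-1].
  j=4: ¬z holds; (¬x ∧ ¬z) holds at every k in [3,3] → satisfied.

Yes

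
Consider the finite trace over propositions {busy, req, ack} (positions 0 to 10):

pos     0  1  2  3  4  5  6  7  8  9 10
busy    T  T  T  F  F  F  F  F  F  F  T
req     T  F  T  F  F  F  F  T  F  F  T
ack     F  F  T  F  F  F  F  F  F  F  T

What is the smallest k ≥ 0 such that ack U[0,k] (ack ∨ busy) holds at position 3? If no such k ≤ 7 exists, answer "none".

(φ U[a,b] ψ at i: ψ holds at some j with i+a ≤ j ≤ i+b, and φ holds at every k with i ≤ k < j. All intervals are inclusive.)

none

Need earliest j ≥ 3 with (ack ∨ busy), and ack at every k in [3,j-1].
  j=3: rhs fails.
  j=4: rhs fails.
  j=5: rhs fails.
  j=6: rhs fails.
  j=7: rhs fails.
  j=8: rhs fails.
  j=9: rhs fails.
  j=10: rhs holds but lhs fails at k=3.
No witness within the range → none.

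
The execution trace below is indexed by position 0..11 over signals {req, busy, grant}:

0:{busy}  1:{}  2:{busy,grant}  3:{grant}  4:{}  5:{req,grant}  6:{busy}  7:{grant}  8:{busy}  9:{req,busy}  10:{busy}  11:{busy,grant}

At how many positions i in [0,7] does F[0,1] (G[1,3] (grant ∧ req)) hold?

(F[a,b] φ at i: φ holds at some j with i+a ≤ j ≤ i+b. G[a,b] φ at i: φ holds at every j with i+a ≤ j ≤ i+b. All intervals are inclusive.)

0

Evaluate at each i in [0,7]:
  i=0: ✗ (none in [0,1])
  i=1: ✗ (none in [1,2])
  i=2: ✗ (none in [2,3])
  i=3: ✗ (none in [3,4])
  i=4: ✗ (none in [4,5])
  i=5: ✗ (none in [5,6])
  i=6: ✗ (none in [6,7])
  i=7: ✗ (none in [7,8])
Positions where it holds: {} → 0.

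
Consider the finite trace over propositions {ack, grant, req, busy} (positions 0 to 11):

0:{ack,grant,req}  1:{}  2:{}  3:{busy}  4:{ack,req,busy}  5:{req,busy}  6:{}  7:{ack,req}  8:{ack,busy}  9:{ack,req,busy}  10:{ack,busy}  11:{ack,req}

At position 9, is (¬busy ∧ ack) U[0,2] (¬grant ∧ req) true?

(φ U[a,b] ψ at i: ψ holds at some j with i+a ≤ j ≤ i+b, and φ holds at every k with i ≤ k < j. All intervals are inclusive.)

True

Need some j in [9,11] with (¬grant ∧ req), and (¬busy ∧ ack) at every k in [9,j-1].
  j=9: (¬grant ∧ req) holds; no prefix to check → satisfied.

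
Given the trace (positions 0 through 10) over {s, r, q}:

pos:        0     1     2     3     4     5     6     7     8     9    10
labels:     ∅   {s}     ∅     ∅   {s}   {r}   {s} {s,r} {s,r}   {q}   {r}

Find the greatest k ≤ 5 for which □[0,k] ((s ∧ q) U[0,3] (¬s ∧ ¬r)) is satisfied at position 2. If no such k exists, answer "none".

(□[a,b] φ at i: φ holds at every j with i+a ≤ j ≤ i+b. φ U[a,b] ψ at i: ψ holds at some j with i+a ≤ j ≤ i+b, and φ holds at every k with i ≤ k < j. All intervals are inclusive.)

1

((s ∧ q) U[0,3] (¬s ∧ ¬r)) must hold from j=2 onward; find where it first fails.
  j=2: holds
  j=3: holds
  j=4: fails
Holds on [2,3], so largest k = 1.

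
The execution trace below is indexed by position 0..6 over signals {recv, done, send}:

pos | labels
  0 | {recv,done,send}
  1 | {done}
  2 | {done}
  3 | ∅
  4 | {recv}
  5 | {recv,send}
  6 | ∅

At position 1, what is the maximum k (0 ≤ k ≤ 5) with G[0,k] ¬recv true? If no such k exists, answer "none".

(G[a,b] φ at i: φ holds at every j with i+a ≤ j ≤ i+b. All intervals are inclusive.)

2

¬recv must hold from j=1 onward; find where it first fails.
  j=1: holds
  j=2: holds
  j=3: holds
  j=4: fails
Holds on [1,3], so largest k = 2.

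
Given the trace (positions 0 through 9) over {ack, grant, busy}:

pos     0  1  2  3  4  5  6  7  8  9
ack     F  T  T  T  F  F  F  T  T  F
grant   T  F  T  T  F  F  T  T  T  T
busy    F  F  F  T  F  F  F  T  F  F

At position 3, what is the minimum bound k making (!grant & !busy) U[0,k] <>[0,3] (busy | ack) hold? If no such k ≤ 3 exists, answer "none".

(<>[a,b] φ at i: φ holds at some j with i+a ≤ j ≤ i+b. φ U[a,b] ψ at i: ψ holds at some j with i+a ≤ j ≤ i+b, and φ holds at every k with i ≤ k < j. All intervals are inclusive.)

Need earliest j ≥ 3 with <>[0,3] (busy | ack), and (!grant & !busy) at every k in [3,j-1].
  j=3: rhs holds (empty prefix). k = 0.

0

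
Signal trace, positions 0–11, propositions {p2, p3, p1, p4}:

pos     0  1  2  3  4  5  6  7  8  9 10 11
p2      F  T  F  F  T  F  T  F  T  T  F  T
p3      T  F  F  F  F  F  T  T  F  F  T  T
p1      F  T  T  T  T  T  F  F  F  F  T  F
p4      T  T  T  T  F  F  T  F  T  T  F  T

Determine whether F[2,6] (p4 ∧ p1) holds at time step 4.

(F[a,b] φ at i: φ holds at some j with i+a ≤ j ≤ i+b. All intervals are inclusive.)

No

Check (p4 ∧ p1) at each j in [6,10]:
  j=6: false
  j=7: false
  j=8: false
  j=9: false
  j=10: false
No position in the window satisfies it → formula fails.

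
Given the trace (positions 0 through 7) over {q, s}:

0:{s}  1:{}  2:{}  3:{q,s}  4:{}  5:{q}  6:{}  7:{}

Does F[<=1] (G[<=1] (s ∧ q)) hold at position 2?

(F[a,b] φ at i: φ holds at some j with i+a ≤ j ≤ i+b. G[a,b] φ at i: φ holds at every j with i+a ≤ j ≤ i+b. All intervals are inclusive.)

False

Check G[<=1] (s ∧ q) at each j in [2,3]:
  j=2: fails at 2
  j=3: fails at 4
No position in the window satisfies it → formula fails.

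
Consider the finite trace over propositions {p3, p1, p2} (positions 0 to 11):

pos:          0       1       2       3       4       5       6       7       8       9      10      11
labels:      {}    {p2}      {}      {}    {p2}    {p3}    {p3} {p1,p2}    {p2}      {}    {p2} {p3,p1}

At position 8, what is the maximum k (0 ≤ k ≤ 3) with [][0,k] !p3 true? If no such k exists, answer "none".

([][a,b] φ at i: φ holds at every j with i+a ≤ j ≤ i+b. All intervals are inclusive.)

!p3 must hold from j=8 onward; find where it first fails.
  j=8: holds
  j=9: holds
  j=10: holds
  j=11: fails
Holds on [8,10], so largest k = 2.

2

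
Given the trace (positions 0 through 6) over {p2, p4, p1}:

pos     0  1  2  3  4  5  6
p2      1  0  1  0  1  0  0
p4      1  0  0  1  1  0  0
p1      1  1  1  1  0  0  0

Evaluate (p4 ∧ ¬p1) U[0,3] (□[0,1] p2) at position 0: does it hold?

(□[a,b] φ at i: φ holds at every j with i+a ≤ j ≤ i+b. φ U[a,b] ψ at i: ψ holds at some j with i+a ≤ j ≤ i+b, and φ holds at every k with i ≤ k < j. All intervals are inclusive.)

False

Need some j in [0,3] with □[0,1] p2, and (p4 ∧ ¬p1) at every k in [0,j-1].
  j=0: □[0,1] p2 — fails at 1.
  j=1: □[0,1] p2 — fails at 1.
  j=2: □[0,1] p2 — fails at 3.
  j=3: □[0,1] p2 — fails at 3.
No j in the window works → until fails.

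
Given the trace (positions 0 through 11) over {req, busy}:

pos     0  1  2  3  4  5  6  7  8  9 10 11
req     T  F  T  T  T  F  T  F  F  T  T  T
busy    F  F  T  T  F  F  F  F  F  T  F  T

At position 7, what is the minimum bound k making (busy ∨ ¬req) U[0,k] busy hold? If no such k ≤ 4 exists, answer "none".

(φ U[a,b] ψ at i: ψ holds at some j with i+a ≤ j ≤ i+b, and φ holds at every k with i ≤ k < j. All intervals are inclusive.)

2

Need earliest j ≥ 7 with busy, and (busy ∨ ¬req) at every k in [7,j-1].
  j=7: rhs fails.
  j=8: rhs fails.
  j=9: rhs holds; lhs holds on [7,8]. k = 2.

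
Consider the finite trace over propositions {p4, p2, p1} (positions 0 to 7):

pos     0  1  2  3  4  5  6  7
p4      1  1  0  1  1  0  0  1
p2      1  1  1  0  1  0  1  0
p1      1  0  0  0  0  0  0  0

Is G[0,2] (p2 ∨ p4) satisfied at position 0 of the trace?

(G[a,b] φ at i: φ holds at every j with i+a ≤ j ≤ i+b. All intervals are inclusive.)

Check (p2 ∨ p4) at every j in [0,2]:
  j=0: true
  j=1: true
  j=2: true
All positions satisfy it → formula holds.

Yes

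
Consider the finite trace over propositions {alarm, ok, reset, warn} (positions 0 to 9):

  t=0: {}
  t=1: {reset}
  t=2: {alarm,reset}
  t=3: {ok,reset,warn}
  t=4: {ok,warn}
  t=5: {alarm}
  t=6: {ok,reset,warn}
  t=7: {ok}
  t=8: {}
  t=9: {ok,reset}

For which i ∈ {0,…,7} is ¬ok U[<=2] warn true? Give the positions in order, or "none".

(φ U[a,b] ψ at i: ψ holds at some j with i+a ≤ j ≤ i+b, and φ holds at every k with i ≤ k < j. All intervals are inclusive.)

1, 2, 3, 4, 5, 6

Evaluate at each i in [0,7]:
  i=0: ✗ (no rhs in [0,2])
  i=1: ✓ (rhs at j=3; lhs holds on [1,2])
  i=2: ✓ (rhs at j=3; lhs holds on [2,2])
  i=3: ✓ (rhs at j=3)
  i=4: ✓ (rhs at j=4)
  i=5: ✓ (rhs at j=6; lhs holds on [5,5])
  i=6: ✓ (rhs at j=6)
  i=7: ✗ (no rhs in [7,9])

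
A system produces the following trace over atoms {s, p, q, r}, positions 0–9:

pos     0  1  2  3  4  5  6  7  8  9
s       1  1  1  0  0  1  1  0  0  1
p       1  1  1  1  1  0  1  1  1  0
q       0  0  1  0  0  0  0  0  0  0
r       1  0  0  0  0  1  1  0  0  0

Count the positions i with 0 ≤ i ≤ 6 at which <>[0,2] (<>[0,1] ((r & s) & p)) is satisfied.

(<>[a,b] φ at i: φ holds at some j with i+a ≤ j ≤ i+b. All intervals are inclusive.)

Evaluate at each i in [0,6]:
  i=0: ✓ (witness j=0)
  i=1: ✗ (none in [1,3])
  i=2: ✗ (none in [2,4])
  i=3: ✓ (witness j=5)
  i=4: ✓ (witness j=5)
  i=5: ✓ (witness j=5)
  i=6: ✓ (witness j=6)
Positions where it holds: {0, 3, 4, 5, 6} → 5.

5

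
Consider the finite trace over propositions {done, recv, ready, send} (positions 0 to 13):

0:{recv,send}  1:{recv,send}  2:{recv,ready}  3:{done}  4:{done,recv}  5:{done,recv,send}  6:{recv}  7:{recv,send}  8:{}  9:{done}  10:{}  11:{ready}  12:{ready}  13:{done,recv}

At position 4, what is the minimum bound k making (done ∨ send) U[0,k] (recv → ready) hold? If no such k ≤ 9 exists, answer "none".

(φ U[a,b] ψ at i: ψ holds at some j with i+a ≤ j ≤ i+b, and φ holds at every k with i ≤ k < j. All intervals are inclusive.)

Need earliest j ≥ 4 with (recv → ready), and (done ∨ send) at every k in [4,j-1].
  j=4: rhs fails.
  j=5: rhs fails.
  j=6: rhs fails.
  j=7: rhs fails.
  j=8: rhs holds but lhs fails at k=6.
  j=9: rhs holds but lhs fails at k=6.
  j=10: rhs holds but lhs fails at k=6.
  j=11: rhs holds but lhs fails at k=6.
  j=12: rhs holds but lhs fails at k=6.
  j=13: rhs fails.
No witness within the range → none.

none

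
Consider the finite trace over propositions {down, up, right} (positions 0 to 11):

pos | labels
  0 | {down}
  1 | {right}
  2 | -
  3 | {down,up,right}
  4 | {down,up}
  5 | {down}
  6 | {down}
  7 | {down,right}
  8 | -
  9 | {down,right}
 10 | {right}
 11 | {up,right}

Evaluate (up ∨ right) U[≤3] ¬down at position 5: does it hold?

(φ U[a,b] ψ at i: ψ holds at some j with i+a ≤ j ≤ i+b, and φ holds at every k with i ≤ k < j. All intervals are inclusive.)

False

Need some j in [5,8] with ¬down, and (up ∨ right) at every k in [5,j-1].
  j=5: ¬down false.
  j=6: ¬down false.
  j=7: ¬down false.
  j=8: ¬down holds, but (up ∨ right) fails at k=5 → not this j.
No j in the window works → until fails.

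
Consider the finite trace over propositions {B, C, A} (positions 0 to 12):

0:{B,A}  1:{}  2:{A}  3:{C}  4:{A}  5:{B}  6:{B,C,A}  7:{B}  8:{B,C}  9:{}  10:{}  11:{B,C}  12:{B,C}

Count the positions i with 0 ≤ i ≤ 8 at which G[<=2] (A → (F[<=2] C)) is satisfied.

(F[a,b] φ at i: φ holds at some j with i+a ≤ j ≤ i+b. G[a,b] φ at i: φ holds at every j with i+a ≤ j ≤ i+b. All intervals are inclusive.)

Evaluate at each i in [0,8]:
  i=0: ✗ (fails at j=0)
  i=1: ✓ (all of [1,3])
  i=2: ✓ (all of [2,4])
  i=3: ✓ (all of [3,5])
  i=4: ✓ (all of [4,6])
  i=5: ✓ (all of [5,7])
  i=6: ✓ (all of [6,8])
  i=7: ✓ (all of [7,9])
  i=8: ✓ (all of [8,10])
Positions where it holds: {1, 2, 3, 4, 5, 6, 7, 8} → 8.

8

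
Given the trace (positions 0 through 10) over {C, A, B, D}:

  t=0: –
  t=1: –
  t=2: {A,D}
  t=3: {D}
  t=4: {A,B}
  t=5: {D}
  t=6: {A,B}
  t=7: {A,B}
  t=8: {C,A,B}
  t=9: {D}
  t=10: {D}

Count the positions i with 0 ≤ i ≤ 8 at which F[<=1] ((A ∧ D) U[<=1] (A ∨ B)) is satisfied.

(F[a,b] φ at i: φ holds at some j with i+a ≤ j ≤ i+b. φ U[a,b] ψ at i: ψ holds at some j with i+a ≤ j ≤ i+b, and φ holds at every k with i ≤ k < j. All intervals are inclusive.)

8

Evaluate at each i in [0,8]:
  i=0: ✗ (none in [0,1])
  i=1: ✓ (witness j=2)
  i=2: ✓ (witness j=2)
  i=3: ✓ (witness j=4)
  i=4: ✓ (witness j=4)
  i=5: ✓ (witness j=6)
  i=6: ✓ (witness j=6)
  i=7: ✓ (witness j=7)
  i=8: ✓ (witness j=8)
Positions where it holds: {1, 2, 3, 4, 5, 6, 7, 8} → 8.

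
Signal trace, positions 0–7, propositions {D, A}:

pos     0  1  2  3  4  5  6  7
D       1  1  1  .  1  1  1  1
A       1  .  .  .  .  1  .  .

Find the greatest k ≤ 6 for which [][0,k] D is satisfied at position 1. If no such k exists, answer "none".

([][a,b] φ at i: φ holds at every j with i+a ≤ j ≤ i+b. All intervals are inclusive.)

1

D must hold from j=1 onward; find where it first fails.
  j=1: holds
  j=2: holds
  j=3: fails
Holds on [1,2], so largest k = 1.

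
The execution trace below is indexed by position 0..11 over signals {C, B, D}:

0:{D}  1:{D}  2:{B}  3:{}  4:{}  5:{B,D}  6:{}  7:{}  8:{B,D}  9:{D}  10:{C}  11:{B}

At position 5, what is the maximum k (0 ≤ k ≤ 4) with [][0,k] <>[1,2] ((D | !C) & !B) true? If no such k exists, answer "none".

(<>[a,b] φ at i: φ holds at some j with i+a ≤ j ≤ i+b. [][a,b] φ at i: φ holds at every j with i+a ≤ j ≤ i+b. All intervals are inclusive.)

<>[1,2] ((D | !C) & !B) must hold from j=5 onward; find where it first fails.
  j=5: holds
  j=6: holds
  j=7: holds
  j=8: holds
  j=9: fails
Holds on [5,8], so largest k = 3.

3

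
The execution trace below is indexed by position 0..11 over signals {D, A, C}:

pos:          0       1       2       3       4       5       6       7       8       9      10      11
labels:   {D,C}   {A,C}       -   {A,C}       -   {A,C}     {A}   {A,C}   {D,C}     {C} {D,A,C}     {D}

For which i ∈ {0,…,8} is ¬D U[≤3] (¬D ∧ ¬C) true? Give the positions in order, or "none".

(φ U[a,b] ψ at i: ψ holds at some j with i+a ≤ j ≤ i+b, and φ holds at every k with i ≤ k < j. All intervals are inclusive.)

Evaluate at each i in [0,8]:
  i=0: ✗ (lhs fails at k=0 before rhs at j=2)
  i=1: ✓ (rhs at j=2; lhs holds on [1,1])
  i=2: ✓ (rhs at j=2)
  i=3: ✓ (rhs at j=4; lhs holds on [3,3])
  i=4: ✓ (rhs at j=4)
  i=5: ✓ (rhs at j=6; lhs holds on [5,5])
  i=6: ✓ (rhs at j=6)
  i=7: ✗ (no rhs in [7,10])
  i=8: ✗ (no rhs in [8,11])

1, 2, 3, 4, 5, 6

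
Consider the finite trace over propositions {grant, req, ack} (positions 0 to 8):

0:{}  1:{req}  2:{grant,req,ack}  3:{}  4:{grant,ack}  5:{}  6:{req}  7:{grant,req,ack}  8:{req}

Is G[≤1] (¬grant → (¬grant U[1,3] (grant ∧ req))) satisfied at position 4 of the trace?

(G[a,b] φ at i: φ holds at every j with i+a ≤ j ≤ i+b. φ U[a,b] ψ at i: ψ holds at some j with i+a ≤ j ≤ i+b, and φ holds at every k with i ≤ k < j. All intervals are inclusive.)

Check (¬grant → (¬grant U[1,3] (grant ∧ req))) at every j in [4,5]:
  j=4: antecedent false → ✓
  j=5: antecedent true; consequent holds → ✓
All positions satisfy it → formula holds.

Holds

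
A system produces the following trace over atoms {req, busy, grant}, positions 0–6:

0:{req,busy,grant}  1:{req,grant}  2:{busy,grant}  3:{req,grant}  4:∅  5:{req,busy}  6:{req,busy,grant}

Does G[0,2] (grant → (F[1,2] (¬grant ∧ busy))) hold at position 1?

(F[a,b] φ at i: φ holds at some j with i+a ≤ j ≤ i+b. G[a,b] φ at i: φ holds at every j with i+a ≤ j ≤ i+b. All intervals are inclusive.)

False

Check (grant → (F[1,2] (¬grant ∧ busy))) at every j in [1,3]:
  j=1: antecedent true; consequent fails (none in [2,3]) → ✗
  j=2: antecedent true; consequent fails (none in [3,4]) → ✗
  j=3: antecedent true; consequent holds (witness at 5) → ✓
Fails at j=1 → formula fails.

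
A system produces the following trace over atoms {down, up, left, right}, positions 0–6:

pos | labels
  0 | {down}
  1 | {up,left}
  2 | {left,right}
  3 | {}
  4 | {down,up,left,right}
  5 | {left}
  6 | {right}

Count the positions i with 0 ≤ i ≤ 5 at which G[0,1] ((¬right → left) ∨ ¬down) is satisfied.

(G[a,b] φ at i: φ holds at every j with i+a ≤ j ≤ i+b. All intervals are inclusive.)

5

Evaluate at each i in [0,5]:
  i=0: ✗ (fails at j=0)
  i=1: ✓ (all of [1,2])
  i=2: ✓ (all of [2,3])
  i=3: ✓ (all of [3,4])
  i=4: ✓ (all of [4,5])
  i=5: ✓ (all of [5,6])
Positions where it holds: {1, 2, 3, 4, 5} → 5.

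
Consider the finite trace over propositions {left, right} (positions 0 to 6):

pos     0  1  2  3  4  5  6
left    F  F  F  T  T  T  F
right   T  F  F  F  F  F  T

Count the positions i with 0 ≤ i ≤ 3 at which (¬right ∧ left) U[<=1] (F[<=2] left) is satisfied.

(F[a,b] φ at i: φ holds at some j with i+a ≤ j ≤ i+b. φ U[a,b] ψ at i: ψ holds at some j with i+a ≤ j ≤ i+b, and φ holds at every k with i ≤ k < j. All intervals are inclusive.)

Evaluate at each i in [0,3]:
  i=0: ✗ (lhs fails at k=0 before rhs at j=1)
  i=1: ✓ (rhs at j=1)
  i=2: ✓ (rhs at j=2)
  i=3: ✓ (rhs at j=3)
Positions where it holds: {1, 2, 3} → 3.

3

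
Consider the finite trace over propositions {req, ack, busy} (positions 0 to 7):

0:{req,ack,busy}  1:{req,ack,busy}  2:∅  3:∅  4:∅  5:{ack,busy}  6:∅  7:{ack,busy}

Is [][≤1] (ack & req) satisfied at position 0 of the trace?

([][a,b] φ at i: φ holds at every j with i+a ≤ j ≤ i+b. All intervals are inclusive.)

True

Check (ack & req) at every j in [0,1]:
  j=0: true
  j=1: true
All positions satisfy it → formula holds.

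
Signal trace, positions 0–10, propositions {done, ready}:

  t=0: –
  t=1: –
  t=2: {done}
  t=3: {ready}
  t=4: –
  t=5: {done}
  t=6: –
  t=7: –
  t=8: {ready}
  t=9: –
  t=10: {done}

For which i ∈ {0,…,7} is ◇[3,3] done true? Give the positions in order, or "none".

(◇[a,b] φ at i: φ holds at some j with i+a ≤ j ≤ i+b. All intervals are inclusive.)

Evaluate at each i in [0,7]:
  i=0: ✗ (none in [3,3])
  i=1: ✗ (none in [4,4])
  i=2: ✓ (witness j=5)
  i=3: ✗ (none in [6,6])
  i=4: ✗ (none in [7,7])
  i=5: ✗ (none in [8,8])
  i=6: ✗ (none in [9,9])
  i=7: ✓ (witness j=10)

2, 7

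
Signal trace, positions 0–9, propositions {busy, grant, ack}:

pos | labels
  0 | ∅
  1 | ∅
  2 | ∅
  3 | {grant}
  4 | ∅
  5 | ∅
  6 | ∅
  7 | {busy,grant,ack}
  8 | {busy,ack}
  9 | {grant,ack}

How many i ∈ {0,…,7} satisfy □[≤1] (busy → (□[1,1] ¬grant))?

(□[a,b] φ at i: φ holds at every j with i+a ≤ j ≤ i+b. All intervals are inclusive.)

Evaluate at each i in [0,7]:
  i=0: ✓ (all of [0,1])
  i=1: ✓ (all of [1,2])
  i=2: ✓ (all of [2,3])
  i=3: ✓ (all of [3,4])
  i=4: ✓ (all of [4,5])
  i=5: ✓ (all of [5,6])
  i=6: ✓ (all of [6,7])
  i=7: ✗ (fails at j=8)
Positions where it holds: {0, 1, 2, 3, 4, 5, 6} → 7.

7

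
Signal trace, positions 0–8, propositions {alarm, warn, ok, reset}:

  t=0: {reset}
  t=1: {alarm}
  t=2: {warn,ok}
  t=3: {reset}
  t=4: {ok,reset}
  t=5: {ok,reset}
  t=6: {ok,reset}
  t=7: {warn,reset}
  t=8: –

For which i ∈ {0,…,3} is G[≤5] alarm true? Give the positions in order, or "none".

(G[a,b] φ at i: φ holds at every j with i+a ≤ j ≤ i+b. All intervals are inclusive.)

none

Evaluate at each i in [0,3]:
  i=0: ✗ (fails at j=0)
  i=1: ✗ (fails at j=2)
  i=2: ✗ (fails at j=2)
  i=3: ✗ (fails at j=3)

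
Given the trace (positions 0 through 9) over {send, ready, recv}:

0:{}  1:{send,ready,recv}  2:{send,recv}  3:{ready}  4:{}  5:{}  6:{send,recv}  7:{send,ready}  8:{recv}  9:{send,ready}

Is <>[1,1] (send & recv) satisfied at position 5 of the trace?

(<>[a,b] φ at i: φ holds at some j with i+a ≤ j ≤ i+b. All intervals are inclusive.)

Yes

Check (send & recv) at each j in [6,6]:
  j=6: true
Found at j=6 → formula holds.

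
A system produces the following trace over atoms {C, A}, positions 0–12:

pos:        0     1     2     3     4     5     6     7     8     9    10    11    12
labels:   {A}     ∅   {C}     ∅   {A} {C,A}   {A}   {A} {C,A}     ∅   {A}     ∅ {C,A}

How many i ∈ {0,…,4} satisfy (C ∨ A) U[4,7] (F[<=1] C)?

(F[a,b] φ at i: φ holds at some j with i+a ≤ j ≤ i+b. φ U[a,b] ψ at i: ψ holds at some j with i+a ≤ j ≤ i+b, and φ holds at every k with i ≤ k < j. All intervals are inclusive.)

1

Evaluate at each i in [0,4]:
  i=0: ✗ (lhs fails at k=1 before rhs at j=4)
  i=1: ✗ (lhs fails at k=1 before rhs at j=5)
  i=2: ✗ (lhs fails at k=3 before rhs at j=7)
  i=3: ✗ (lhs fails at k=3 before rhs at j=7)
  i=4: ✓ (rhs at j=8; lhs holds on [4,7])
Positions where it holds: {4} → 1.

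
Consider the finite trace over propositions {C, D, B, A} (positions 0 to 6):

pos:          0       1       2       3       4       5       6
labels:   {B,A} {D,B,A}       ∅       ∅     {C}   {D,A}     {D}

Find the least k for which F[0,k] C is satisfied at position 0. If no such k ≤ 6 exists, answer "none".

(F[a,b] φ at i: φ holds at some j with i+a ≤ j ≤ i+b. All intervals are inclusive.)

Scan j = 0,1,… for C:
  j=0: fails
  j=1: fails
  j=2: fails
  j=3: fails
  j=4: holds
First hit at j=4, so smallest k = 4-0 = 4.

4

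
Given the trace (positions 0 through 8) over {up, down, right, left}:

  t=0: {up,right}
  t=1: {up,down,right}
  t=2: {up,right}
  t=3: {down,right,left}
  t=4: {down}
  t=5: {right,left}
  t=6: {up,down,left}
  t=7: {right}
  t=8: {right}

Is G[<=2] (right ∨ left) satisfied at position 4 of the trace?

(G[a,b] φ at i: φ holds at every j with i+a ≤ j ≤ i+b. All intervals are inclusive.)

No

Check (right ∨ left) at every j in [4,6]:
  j=4: false
  j=5: true
  j=6: true
Fails at j=4 → formula fails.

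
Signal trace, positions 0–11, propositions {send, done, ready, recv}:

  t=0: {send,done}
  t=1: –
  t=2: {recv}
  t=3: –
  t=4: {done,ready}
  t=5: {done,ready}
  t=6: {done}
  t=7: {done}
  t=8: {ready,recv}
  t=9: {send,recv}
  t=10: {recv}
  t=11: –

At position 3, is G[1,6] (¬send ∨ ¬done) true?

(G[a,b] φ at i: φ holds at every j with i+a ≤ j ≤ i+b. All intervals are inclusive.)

Check (¬send ∨ ¬done) at every j in [4,9]:
  j=4: true
  j=5: true
  j=6: true
  j=7: true
  j=8: true
  j=9: true
All positions satisfy it → formula holds.

True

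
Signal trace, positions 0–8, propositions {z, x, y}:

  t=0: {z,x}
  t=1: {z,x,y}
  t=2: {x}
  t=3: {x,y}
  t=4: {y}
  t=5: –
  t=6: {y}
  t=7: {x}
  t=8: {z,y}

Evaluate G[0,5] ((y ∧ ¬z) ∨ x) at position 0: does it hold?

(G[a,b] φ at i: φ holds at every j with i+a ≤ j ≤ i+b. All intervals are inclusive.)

No

Check ((y ∧ ¬z) ∨ x) at every j in [0,5]:
  j=0: true
  j=1: true
  j=2: true
  j=3: true
  j=4: true
  j=5: false
Fails at j=5 → formula fails.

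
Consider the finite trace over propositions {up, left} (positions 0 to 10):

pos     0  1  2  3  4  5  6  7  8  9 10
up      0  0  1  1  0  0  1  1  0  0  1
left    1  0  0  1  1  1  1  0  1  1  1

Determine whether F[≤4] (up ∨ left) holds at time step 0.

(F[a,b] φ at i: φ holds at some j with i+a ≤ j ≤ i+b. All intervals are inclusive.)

Check (up ∨ left) at each j in [0,4]:
  j=0: true
  j=1: false
  j=2: true
  j=3: true
  j=4: true
Found at j=0 → formula holds.

True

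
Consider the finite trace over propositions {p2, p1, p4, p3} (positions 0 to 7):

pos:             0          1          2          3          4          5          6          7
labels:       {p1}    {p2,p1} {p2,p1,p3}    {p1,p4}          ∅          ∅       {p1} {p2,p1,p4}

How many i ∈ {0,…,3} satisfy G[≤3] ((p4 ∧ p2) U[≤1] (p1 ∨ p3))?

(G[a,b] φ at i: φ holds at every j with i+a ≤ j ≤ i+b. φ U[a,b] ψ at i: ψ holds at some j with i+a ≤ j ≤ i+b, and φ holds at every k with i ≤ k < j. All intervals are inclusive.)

1

Evaluate at each i in [0,3]:
  i=0: ✓ (all of [0,3])
  i=1: ✗ (fails at j=4)
  i=2: ✗ (fails at j=4)
  i=3: ✗ (fails at j=4)
Positions where it holds: {0} → 1.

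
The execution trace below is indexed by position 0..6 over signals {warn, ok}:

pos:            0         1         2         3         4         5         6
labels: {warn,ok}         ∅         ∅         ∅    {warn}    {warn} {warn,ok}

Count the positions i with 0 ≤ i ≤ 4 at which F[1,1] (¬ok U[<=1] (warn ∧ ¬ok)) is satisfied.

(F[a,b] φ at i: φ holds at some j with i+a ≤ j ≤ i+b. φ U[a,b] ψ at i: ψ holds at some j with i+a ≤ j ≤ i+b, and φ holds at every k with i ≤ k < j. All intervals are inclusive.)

Evaluate at each i in [0,4]:
  i=0: ✗ (none in [1,1])
  i=1: ✗ (none in [2,2])
  i=2: ✓ (witness j=3)
  i=3: ✓ (witness j=4)
  i=4: ✓ (witness j=5)
Positions where it holds: {2, 3, 4} → 3.

3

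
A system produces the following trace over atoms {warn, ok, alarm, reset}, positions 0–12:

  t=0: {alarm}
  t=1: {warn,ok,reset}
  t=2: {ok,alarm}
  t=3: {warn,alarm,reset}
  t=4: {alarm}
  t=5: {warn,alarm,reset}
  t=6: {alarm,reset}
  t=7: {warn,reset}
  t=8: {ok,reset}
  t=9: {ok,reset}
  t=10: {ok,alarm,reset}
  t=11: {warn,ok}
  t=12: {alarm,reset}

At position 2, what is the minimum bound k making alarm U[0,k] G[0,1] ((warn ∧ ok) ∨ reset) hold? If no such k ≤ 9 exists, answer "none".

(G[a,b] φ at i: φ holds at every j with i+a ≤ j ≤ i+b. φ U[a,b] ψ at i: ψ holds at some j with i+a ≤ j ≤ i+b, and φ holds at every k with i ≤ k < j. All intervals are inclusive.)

3

Need earliest j ≥ 2 with G[0,1] ((warn ∧ ok) ∨ reset), and alarm at every k in [2,j-1].
  j=2: rhs fails.
  j=3: rhs fails.
  j=4: rhs fails.
  j=5: rhs holds; lhs holds on [2,4]. k = 3.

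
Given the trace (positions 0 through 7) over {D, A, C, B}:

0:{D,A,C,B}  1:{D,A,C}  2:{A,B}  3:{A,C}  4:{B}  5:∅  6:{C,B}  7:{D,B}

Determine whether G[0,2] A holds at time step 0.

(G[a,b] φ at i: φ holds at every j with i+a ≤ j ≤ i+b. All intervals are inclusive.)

Check A at every j in [0,2]:
  j=0: true
  j=1: true
  j=2: true
All positions satisfy it → formula holds.

Holds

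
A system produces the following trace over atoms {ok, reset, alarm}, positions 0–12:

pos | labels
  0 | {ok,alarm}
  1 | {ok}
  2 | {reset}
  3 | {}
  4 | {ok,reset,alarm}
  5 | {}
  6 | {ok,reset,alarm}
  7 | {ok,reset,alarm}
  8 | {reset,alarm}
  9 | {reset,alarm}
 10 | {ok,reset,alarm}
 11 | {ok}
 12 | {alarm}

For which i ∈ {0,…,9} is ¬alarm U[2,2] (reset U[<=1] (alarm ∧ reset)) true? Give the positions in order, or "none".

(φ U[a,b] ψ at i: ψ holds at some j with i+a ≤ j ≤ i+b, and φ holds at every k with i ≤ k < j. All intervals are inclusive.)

Evaluate at each i in [0,9]:
  i=0: ✗ (no rhs in [2,2])
  i=1: ✗ (no rhs in [3,3])
  i=2: ✓ (rhs at j=4; lhs holds on [2,3])
  i=3: ✗ (no rhs in [5,5])
  i=4: ✗ (lhs fails at k=4 before rhs at j=6)
  i=5: ✗ (lhs fails at k=6 before rhs at j=7)
  i=6: ✗ (lhs fails at k=6 before rhs at j=8)
  i=7: ✗ (lhs fails at k=7 before rhs at j=9)
  i=8: ✗ (lhs fails at k=8 before rhs at j=10)
  i=9: ✗ (no rhs in [11,11])

2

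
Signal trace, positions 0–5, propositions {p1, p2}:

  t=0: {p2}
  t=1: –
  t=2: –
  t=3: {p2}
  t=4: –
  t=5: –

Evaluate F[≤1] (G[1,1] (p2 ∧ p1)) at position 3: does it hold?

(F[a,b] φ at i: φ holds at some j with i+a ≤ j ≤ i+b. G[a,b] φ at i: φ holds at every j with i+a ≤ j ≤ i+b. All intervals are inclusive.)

False

Check G[1,1] (p2 ∧ p1) at each j in [3,4]:
  j=3: fails at 4
  j=4: fails at 5
No position in the window satisfies it → formula fails.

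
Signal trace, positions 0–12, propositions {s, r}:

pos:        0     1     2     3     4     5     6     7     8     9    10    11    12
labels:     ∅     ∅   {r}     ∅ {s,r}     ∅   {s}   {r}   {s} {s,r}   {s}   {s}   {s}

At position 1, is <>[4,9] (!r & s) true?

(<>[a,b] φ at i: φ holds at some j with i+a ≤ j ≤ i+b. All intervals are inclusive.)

Yes

Check (!r & s) at each j in [5,10]:
  j=5: false
  j=6: true
  j=7: false
  j=8: true
  j=9: false
  j=10: true
Found at j=6 → formula holds.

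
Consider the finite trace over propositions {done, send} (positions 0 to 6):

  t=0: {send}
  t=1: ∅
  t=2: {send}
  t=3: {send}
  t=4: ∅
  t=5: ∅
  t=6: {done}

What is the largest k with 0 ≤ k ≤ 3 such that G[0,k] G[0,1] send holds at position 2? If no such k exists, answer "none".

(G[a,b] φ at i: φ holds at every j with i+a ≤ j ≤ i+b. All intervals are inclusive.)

0

G[0,1] send must hold from j=2 onward; find where it first fails.
  j=2: holds
  j=3: fails
Holds on [2,2], so largest k = 0.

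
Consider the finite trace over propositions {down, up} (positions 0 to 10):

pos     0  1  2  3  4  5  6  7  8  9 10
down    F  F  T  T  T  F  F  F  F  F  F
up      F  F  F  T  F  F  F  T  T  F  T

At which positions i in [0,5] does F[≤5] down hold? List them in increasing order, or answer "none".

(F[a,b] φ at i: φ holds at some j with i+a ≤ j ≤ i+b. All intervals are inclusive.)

0, 1, 2, 3, 4

Evaluate at each i in [0,5]:
  i=0: ✓ (witness j=2)
  i=1: ✓ (witness j=2)
  i=2: ✓ (witness j=2)
  i=3: ✓ (witness j=3)
  i=4: ✓ (witness j=4)
  i=5: ✗ (none in [5,10])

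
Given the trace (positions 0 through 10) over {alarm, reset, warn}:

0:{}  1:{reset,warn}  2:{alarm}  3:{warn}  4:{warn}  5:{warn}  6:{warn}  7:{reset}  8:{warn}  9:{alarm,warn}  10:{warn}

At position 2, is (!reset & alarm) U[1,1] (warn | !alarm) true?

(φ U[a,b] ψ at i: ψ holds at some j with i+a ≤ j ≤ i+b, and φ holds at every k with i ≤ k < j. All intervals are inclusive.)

Yes

Need some j in [3,3] with (warn | !alarm), and (!reset & alarm) at every k in [2,j-1].
  j=3: (warn | !alarm) holds; (!reset & alarm) holds at every k in [2,2] → satisfied.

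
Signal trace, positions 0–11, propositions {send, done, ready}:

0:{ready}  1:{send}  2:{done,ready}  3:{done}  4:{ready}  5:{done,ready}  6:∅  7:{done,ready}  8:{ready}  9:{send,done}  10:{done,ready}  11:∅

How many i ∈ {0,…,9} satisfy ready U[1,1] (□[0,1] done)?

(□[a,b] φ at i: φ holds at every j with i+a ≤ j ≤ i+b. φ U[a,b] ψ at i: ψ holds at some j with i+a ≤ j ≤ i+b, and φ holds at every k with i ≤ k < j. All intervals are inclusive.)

1

Evaluate at each i in [0,9]:
  i=0: ✗ (no rhs in [1,1])
  i=1: ✗ (lhs fails at k=1 before rhs at j=2)
  i=2: ✗ (no rhs in [3,3])
  i=3: ✗ (no rhs in [4,4])
  i=4: ✗ (no rhs in [5,5])
  i=5: ✗ (no rhs in [6,6])
  i=6: ✗ (no rhs in [7,7])
  i=7: ✗ (no rhs in [8,8])
  i=8: ✓ (rhs at j=9; lhs holds on [8,8])
  i=9: ✗ (no rhs in [10,10])
Positions where it holds: {8} → 1.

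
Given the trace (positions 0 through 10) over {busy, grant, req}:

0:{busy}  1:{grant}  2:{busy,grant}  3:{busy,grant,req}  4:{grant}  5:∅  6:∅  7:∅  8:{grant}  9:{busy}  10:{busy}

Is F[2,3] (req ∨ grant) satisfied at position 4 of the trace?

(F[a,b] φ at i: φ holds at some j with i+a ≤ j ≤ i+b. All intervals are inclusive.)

Does not hold

Check (req ∨ grant) at each j in [6,7]:
  j=6: false
  j=7: false
No position in the window satisfies it → formula fails.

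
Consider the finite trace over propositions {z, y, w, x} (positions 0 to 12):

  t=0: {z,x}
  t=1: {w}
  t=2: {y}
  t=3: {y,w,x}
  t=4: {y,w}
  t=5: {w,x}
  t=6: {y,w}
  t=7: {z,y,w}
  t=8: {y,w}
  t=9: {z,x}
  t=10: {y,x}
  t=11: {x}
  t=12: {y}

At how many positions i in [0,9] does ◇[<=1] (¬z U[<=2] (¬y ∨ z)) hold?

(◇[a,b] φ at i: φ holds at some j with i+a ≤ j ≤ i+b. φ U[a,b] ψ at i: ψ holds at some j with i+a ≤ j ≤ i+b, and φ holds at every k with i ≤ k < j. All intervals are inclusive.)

Evaluate at each i in [0,9]:
  i=0: ✓ (witness j=0)
  i=1: ✓ (witness j=1)
  i=2: ✓ (witness j=3)
  i=3: ✓ (witness j=3)
  i=4: ✓ (witness j=4)
  i=5: ✓ (witness j=5)
  i=6: ✓ (witness j=6)
  i=7: ✓ (witness j=7)
  i=8: ✓ (witness j=8)
  i=9: ✓ (witness j=9)
Positions where it holds: {0, 1, 2, 3, 4, 5, 6, 7, 8, 9} → 10.

10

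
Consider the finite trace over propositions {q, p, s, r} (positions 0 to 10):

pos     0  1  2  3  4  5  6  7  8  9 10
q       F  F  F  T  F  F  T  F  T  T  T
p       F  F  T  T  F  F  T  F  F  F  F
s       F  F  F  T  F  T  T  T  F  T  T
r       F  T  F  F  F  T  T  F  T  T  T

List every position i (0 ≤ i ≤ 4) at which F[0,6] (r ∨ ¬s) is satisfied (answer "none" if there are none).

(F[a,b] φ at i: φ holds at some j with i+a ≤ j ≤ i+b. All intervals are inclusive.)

Evaluate at each i in [0,4]:
  i=0: ✓ (witness j=0)
  i=1: ✓ (witness j=1)
  i=2: ✓ (witness j=2)
  i=3: ✓ (witness j=4)
  i=4: ✓ (witness j=4)

0, 1, 2, 3, 4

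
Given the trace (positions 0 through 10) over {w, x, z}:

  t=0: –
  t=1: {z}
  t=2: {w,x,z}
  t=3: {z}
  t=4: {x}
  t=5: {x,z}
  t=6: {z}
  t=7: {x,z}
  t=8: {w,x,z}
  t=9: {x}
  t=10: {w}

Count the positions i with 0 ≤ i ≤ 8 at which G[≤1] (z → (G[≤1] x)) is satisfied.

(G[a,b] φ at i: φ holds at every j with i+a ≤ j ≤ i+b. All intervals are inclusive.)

Evaluate at each i in [0,8]:
  i=0: ✗ (fails at j=1)
  i=1: ✗ (fails at j=1)
  i=2: ✗ (fails at j=2)
  i=3: ✗ (fails at j=3)
  i=4: ✗ (fails at j=5)
  i=5: ✗ (fails at j=5)
  i=6: ✗ (fails at j=6)
  i=7: ✓ (all of [7,8])
  i=8: ✓ (all of [8,9])
Positions where it holds: {7, 8} → 2.

2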